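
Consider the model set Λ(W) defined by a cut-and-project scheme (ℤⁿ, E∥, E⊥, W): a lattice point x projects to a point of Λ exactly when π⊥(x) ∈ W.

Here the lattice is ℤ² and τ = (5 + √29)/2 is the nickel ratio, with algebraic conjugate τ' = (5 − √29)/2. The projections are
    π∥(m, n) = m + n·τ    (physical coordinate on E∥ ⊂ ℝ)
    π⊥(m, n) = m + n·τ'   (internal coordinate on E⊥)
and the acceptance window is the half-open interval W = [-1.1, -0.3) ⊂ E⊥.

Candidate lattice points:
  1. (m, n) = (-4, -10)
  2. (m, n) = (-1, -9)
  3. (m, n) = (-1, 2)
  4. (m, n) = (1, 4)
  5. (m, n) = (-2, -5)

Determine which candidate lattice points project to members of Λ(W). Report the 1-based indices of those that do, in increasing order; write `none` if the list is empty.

5

τ' = (5−√29)/2 ≈ -0.1926.
[1] lift (-4,-10): star map gives -2.0742; window check -1.1 ≤ -2.0742 < -0.3 is false → out
[2] lift (-1,-9): star map gives 0.7332; window check -1.1 ≤ 0.7332 < -0.3 is false → out
[3] lift (-1,2): star map gives -1.3852; window check -1.1 ≤ -1.3852 < -0.3 is false → out
[4] lift (1,4): star map gives 0.2297; window check -1.1 ≤ 0.2297 < -0.3 is false → out
[5] lift (-2,-5): star map gives -1.0371; window check -1.1 ≤ -1.0371 < -0.3 is true → IN Λ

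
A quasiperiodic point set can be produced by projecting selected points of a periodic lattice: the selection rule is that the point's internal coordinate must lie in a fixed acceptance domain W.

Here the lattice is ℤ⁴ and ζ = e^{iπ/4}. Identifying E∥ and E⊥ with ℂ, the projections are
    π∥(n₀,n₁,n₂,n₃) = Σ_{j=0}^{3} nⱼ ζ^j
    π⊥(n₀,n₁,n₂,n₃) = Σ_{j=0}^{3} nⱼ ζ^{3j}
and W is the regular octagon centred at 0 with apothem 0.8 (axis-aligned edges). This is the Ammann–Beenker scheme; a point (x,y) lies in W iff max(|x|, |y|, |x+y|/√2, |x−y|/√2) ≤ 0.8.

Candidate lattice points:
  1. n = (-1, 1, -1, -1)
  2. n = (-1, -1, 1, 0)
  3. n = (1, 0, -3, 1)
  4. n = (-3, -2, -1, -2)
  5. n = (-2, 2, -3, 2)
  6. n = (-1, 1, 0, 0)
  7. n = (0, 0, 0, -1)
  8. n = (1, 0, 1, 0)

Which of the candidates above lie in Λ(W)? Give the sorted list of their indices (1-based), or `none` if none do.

none

Internal map: ζ^{3j} for j=0..3 gives (1,0), (−√2/2,√2/2), (0,−1), (√2/2,√2/2).
candidate 1: n = (-1, 1, -1, -1) → π⊥ ≈ (-2.41421, +1.00000); max(|x|,|y|,|x±y|/√2) = 2.41421 > 0.8 ⇒ ∉ W
candidate 2: n = (-1, -1, 1, 0) → π⊥ ≈ (-0.29289, -1.70711); max(|x|,|y|,|x±y|/√2) = 1.70711 > 0.8 ⇒ ∉ W
candidate 3: n = (1, 0, -3, 1) → π⊥ ≈ (+1.70711, +3.70711); max(|x|,|y|,|x±y|/√2) = 3.82843 > 0.8 ⇒ ∉ W
candidate 4: n = (-3, -2, -1, -2) → π⊥ ≈ (-3.00000, -1.82843); max(|x|,|y|,|x±y|/√2) = 3.41421 > 0.8 ⇒ ∉ W
candidate 5: n = (-2, 2, -3, 2) → π⊥ ≈ (-2.00000, +5.82843); max(|x|,|y|,|x±y|/√2) = 5.82843 > 0.8 ⇒ ∉ W
candidate 6: n = (-1, 1, 0, 0) → π⊥ ≈ (-1.70711, +0.70711); max(|x|,|y|,|x±y|/√2) = 1.70711 > 0.8 ⇒ ∉ W
candidate 7: n = (0, 0, 0, -1) → π⊥ ≈ (-0.70711, -0.70711); max(|x|,|y|,|x±y|/√2) = 1.00000 > 0.8 ⇒ ∉ W
candidate 8: n = (1, 0, 1, 0) → π⊥ ≈ (+1.00000, -1.00000); max(|x|,|y|,|x±y|/√2) = 1.41421 > 0.8 ⇒ ∉ W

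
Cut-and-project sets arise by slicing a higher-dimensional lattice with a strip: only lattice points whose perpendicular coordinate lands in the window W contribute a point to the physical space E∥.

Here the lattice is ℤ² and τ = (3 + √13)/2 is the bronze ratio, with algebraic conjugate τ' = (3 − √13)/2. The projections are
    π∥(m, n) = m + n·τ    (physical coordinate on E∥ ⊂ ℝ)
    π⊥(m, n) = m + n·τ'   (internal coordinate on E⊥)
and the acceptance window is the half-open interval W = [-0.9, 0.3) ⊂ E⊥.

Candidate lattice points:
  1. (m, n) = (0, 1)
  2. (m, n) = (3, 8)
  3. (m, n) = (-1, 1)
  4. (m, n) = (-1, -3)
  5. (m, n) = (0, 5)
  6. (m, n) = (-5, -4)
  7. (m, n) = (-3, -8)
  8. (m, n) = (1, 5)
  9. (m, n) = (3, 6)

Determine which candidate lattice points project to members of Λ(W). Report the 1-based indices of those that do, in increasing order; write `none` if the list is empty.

1, 4, 7, 8

Numerically τ ≈ 3.30278 and τ' = −1/τ ≈ -0.30278.
[1] lift (0,1): star map gives -0.30278; window check -0.9 ≤ -0.30278 < 0.3 is true → IN Λ
[2] lift (3,8): star map gives 0.57779; window check -0.9 ≤ 0.57779 < 0.3 is false → out
[3] lift (-1,1): star map gives -1.30278; window check -0.9 ≤ -1.30278 < 0.3 is false → out
[4] lift (-1,-3): star map gives -0.09167; window check -0.9 ≤ -0.09167 < 0.3 is true → IN Λ
[5] lift (0,5): star map gives -1.51388; window check -0.9 ≤ -1.51388 < 0.3 is false → out
[6] lift (-5,-4): star map gives -3.78890; window check -0.9 ≤ -3.78890 < 0.3 is false → out
[7] lift (-3,-8): star map gives -0.57779; window check -0.9 ≤ -0.57779 < 0.3 is true → IN Λ
[8] lift (1,5): star map gives -0.51388; window check -0.9 ≤ -0.51388 < 0.3 is true → IN Λ
[9] lift (3,6): star map gives 1.18335; window check -0.9 ≤ 1.18335 < 0.3 is false → out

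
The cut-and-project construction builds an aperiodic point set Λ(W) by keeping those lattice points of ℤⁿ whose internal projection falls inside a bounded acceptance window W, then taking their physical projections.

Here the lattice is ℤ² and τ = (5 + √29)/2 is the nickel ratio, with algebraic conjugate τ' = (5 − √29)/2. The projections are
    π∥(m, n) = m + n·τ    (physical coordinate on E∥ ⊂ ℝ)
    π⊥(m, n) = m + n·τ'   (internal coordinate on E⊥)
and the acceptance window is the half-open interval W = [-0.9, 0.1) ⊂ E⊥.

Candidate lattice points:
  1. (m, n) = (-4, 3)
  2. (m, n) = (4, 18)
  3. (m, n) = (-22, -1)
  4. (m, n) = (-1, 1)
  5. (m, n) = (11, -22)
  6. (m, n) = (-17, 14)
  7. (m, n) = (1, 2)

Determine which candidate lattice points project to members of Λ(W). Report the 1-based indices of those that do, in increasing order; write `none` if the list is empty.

Compute τ' = (5−√29)/2 = -0.19258, so π⊥(m,n) = m -0.19258·n.
[1] lift (-4,3): star map gives -4.57775; window check -0.9 ≤ -4.57775 < 0.1 is false → out
[2] lift (4,18): star map gives 0.53352; window check -0.9 ≤ 0.53352 < 0.1 is false → out
[3] lift (-22,-1): star map gives -21.80742; window check -0.9 ≤ -21.80742 < 0.1 is false → out
[4] lift (-1,1): star map gives -1.19258; window check -0.9 ≤ -1.19258 < 0.1 is false → out
[5] lift (11,-22): star map gives 15.23681; window check -0.9 ≤ 15.23681 < 0.1 is false → out
[6] lift (-17,14): star map gives -19.69615; window check -0.9 ≤ -19.69615 < 0.1 is false → out
[7] lift (1,2): star map gives 0.61484; window check -0.9 ≤ 0.61484 < 0.1 is false → out

none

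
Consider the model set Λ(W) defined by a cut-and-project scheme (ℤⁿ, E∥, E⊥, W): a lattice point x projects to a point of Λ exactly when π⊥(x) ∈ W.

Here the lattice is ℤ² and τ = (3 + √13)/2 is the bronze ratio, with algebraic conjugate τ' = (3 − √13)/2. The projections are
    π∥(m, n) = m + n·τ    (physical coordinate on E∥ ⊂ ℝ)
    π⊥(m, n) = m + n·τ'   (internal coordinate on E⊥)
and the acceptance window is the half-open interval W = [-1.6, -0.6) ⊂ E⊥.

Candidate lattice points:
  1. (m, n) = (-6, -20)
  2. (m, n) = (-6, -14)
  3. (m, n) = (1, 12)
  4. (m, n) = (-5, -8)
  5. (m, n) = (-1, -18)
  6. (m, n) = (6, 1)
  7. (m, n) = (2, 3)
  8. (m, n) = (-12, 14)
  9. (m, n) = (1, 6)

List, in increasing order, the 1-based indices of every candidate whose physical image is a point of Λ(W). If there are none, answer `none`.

Compute τ' = (3−√13)/2 = -0.302776, so π⊥(m,n) = m -0.302776·n.
[1] lift (-6,-20): star map gives 0.055513; window check -1.6 ≤ 0.055513 < -0.6 is false → out
[2] lift (-6,-14): star map gives -1.761141; window check -1.6 ≤ -1.761141 < -0.6 is false → out
[3] lift (1,12): star map gives -2.633308; window check -1.6 ≤ -2.633308 < -0.6 is false → out
[4] lift (-5,-8): star map gives -2.577795; window check -1.6 ≤ -2.577795 < -0.6 is false → out
[5] lift (-1,-18): star map gives 4.449961; window check -1.6 ≤ 4.449961 < -0.6 is false → out
[6] lift (6,1): star map gives 5.697224; window check -1.6 ≤ 5.697224 < -0.6 is false → out
[7] lift (2,3): star map gives 1.091673; window check -1.6 ≤ 1.091673 < -0.6 is false → out
[8] lift (-12,14): star map gives -16.238859; window check -1.6 ≤ -16.238859 < -0.6 is false → out
[9] lift (1,6): star map gives -0.816654; window check -1.6 ≤ -0.816654 < -0.6 is true → IN Λ

9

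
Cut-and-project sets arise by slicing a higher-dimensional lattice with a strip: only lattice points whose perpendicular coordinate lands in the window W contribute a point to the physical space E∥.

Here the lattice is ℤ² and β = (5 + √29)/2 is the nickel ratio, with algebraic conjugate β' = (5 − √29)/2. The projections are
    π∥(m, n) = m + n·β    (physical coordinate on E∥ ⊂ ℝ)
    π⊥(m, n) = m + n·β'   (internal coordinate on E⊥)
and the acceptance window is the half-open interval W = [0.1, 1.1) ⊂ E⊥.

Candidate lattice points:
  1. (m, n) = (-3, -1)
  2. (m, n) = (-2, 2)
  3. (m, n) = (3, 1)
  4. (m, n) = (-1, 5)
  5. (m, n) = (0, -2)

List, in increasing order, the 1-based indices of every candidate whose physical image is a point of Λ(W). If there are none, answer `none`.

5

Numerically β ≈ 5.1926 and β' = −1/β ≈ -0.1926.
#1 (-3,-1): internal coord -3 + (-1)·β' = -2.8074; -2.8074 ∉ [0.1, 1.1) → out
#2 (-2,2): internal coord -2 + (2)·β' = -2.3852; -2.3852 ∉ [0.1, 1.1) → out
#3 (3,1): internal coord 3 + (1)·β' = +2.8074; +2.8074 ∉ [0.1, 1.1) → out
#4 (-1,5): internal coord -1 + (5)·β' = -1.9629; -1.9629 ∉ [0.1, 1.1) → out
#5 (0,-2): internal coord 0 + (-2)·β' = +0.3852; +0.3852 ∈ [0.1, 1.1) → IN Λ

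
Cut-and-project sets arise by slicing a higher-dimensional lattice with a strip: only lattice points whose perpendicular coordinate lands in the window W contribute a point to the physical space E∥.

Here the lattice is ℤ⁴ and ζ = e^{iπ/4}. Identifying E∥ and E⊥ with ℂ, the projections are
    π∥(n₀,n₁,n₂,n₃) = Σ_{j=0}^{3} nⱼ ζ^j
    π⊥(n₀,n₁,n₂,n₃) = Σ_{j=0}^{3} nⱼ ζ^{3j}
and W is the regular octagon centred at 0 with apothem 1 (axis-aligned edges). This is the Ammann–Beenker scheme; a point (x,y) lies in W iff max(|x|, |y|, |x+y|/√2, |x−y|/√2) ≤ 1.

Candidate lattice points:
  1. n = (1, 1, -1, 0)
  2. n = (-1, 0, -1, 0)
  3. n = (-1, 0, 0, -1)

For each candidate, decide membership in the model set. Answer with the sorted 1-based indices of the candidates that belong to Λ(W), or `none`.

With ζ = e^{iπ/4} the internal vectors are ζ^0,ζ^3,ζ^6,ζ^9.
candidate 1: n = (1, 1, -1, 0) → π⊥ ≈ (+0.292893, +1.707107); max(|x|,|y|,|x±y|/√2) = 1.707107 > 1 ⇒ ∉ W
candidate 2: n = (-1, 0, -1, 0) → π⊥ ≈ (-1.000000, +1.000000); max(|x|,|y|,|x±y|/√2) = 1.414214 > 1 ⇒ ∉ W
candidate 3: n = (-1, 0, 0, -1) → π⊥ ≈ (-1.707107, -0.707107); max(|x|,|y|,|x±y|/√2) = 1.707107 > 1 ⇒ ∉ W

none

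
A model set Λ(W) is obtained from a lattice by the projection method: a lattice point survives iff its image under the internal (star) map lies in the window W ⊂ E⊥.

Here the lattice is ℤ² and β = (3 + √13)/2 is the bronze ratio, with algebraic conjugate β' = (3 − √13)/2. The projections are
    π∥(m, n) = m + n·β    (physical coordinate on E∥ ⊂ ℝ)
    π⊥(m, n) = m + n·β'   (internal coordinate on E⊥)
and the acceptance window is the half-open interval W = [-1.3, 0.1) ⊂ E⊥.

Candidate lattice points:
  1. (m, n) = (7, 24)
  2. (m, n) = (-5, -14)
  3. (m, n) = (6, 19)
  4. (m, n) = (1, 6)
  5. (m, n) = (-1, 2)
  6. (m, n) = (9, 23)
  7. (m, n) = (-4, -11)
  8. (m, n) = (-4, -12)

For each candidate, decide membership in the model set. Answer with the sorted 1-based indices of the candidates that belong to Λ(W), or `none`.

1, 2, 4, 7, 8

β' = (3−√13)/2 ≈ -0.302776.
[1] lift (7,24): star map gives -0.266615; window check -1.3 ≤ -0.266615 < 0.1 is true → IN Λ
[2] lift (-5,-14): star map gives -0.761141; window check -1.3 ≤ -0.761141 < 0.1 is true → IN Λ
[3] lift (6,19): star map gives 0.247263; window check -1.3 ≤ 0.247263 < 0.1 is false → out
[4] lift (1,6): star map gives -0.816654; window check -1.3 ≤ -0.816654 < 0.1 is true → IN Λ
[5] lift (-1,2): star map gives -1.605551; window check -1.3 ≤ -1.605551 < 0.1 is false → out
[6] lift (9,23): star map gives 2.036160; window check -1.3 ≤ 2.036160 < 0.1 is false → out
[7] lift (-4,-11): star map gives -0.669468; window check -1.3 ≤ -0.669468 < 0.1 is true → IN Λ
[8] lift (-4,-12): star map gives -0.366692; window check -1.3 ≤ -0.366692 < 0.1 is true → IN Λ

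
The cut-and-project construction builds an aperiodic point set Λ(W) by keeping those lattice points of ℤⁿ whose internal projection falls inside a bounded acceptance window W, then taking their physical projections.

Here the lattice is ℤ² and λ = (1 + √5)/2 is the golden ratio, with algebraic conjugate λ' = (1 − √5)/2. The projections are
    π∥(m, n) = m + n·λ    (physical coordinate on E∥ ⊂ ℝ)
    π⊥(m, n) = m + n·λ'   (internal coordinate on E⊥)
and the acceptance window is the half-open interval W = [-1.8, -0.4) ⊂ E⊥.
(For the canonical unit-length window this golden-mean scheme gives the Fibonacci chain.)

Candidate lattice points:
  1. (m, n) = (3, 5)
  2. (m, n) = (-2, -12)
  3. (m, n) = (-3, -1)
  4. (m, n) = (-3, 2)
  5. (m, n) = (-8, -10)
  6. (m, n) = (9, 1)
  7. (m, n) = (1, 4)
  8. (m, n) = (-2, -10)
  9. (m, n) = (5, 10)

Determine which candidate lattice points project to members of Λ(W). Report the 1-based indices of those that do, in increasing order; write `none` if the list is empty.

Compute λ' = (1−√5)/2 = -0.618034, so π⊥(m,n) = m -0.618034·n.
#1 (3,5): internal coord 3 + (5)·λ' = -0.090170; -0.090170 ∉ [-1.8, -0.4) → out
#2 (-2,-12): internal coord -2 + (-12)·λ' = +5.416408; +5.416408 ∉ [-1.8, -0.4) → out
#3 (-3,-1): internal coord -3 + (-1)·λ' = -2.381966; -2.381966 ∉ [-1.8, -0.4) → out
#4 (-3,2): internal coord -3 + (2)·λ' = -4.236068; -4.236068 ∉ [-1.8, -0.4) → out
#5 (-8,-10): internal coord -8 + (-10)·λ' = -1.819660; -1.819660 ∉ [-1.8, -0.4) → out
#6 (9,1): internal coord 9 + (1)·λ' = +8.381966; +8.381966 ∉ [-1.8, -0.4) → out
#7 (1,4): internal coord 1 + (4)·λ' = -1.472136; -1.472136 ∈ [-1.8, -0.4) → IN Λ
#8 (-2,-10): internal coord -2 + (-10)·λ' = +4.180340; +4.180340 ∉ [-1.8, -0.4) → out
#9 (5,10): internal coord 5 + (10)·λ' = -1.180340; -1.180340 ∈ [-1.8, -0.4) → IN Λ

7, 9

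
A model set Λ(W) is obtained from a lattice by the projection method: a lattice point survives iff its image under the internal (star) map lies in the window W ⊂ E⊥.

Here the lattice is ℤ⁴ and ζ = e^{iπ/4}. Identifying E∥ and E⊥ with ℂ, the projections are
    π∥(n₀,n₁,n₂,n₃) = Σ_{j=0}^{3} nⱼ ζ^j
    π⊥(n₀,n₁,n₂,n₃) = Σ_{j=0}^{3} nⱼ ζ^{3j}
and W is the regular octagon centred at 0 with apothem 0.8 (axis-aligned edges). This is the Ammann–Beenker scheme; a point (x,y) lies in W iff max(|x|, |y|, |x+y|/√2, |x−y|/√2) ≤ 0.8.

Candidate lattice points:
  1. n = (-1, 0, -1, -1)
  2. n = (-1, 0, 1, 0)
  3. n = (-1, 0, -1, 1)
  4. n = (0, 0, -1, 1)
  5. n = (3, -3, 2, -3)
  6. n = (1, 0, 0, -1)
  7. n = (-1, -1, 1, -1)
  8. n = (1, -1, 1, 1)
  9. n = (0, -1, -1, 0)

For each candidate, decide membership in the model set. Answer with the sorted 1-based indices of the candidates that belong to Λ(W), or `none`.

π⊥(n) = n₀ + n₁ζ³ + n₂ζ⁶ + n₃ζ⁹ where ζ = e^{iπ/4}.
candidate 1: n = (-1, 0, -1, -1) → π⊥ ≈ (-1.707107, +0.292893); max(|x|,|y|,|x±y|/√2) = 1.707107 > 0.8 ⇒ ∉ W
candidate 2: n = (-1, 0, 1, 0) → π⊥ ≈ (-1.000000, -1.000000); max(|x|,|y|,|x±y|/√2) = 1.414214 > 0.8 ⇒ ∉ W
candidate 3: n = (-1, 0, -1, 1) → π⊥ ≈ (-0.292893, +1.707107); max(|x|,|y|,|x±y|/√2) = 1.707107 > 0.8 ⇒ ∉ W
candidate 4: n = (0, 0, -1, 1) → π⊥ ≈ (+0.707107, +1.707107); max(|x|,|y|,|x±y|/√2) = 1.707107 > 0.8 ⇒ ∉ W
candidate 5: n = (3, -3, 2, -3) → π⊥ ≈ (+3.000000, -6.242641); max(|x|,|y|,|x±y|/√2) = 6.535534 > 0.8 ⇒ ∉ W
candidate 6: n = (1, 0, 0, -1) → π⊥ ≈ (+0.292893, -0.707107); max(|x|,|y|,|x±y|/√2) = 0.707107 ≤ 0.8 ⇒ ∈ W
candidate 7: n = (-1, -1, 1, -1) → π⊥ ≈ (-1.000000, -2.414214); max(|x|,|y|,|x±y|/√2) = 2.414214 > 0.8 ⇒ ∉ W
candidate 8: n = (1, -1, 1, 1) → π⊥ ≈ (+2.414214, -1.000000); max(|x|,|y|,|x±y|/√2) = 2.414214 > 0.8 ⇒ ∉ W
candidate 9: n = (0, -1, -1, 0) → π⊥ ≈ (+0.707107, +0.292893); max(|x|,|y|,|x±y|/√2) = 0.707107 ≤ 0.8 ⇒ ∈ W

6, 9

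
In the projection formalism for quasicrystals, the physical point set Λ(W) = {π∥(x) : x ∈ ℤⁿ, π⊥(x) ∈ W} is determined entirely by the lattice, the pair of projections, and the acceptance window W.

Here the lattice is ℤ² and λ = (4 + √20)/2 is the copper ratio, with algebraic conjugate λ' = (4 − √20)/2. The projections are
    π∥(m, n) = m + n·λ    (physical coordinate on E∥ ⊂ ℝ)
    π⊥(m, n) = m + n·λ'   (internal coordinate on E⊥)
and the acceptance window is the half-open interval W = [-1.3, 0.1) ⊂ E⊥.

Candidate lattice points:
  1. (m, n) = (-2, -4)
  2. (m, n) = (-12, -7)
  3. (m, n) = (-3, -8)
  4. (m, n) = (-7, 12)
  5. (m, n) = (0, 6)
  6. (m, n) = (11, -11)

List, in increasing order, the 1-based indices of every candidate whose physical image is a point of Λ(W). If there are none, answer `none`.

Compute λ' = (4−√20)/2 = -0.2361, so π⊥(m,n) = m -0.2361·n.
[1] lift (-2,-4): star map gives -1.0557; window check -1.3 ≤ -1.0557 < 0.1 is true → IN Λ
[2] lift (-12,-7): star map gives -10.3475; window check -1.3 ≤ -10.3475 < 0.1 is false → out
[3] lift (-3,-8): star map gives -1.1115; window check -1.3 ≤ -1.1115 < 0.1 is true → IN Λ
[4] lift (-7,12): star map gives -9.8328; window check -1.3 ≤ -9.8328 < 0.1 is false → out
[5] lift (0,6): star map gives -1.4164; window check -1.3 ≤ -1.4164 < 0.1 is false → out
[6] lift (11,-11): star map gives 13.5967; window check -1.3 ≤ 13.5967 < 0.1 is false → out

1, 3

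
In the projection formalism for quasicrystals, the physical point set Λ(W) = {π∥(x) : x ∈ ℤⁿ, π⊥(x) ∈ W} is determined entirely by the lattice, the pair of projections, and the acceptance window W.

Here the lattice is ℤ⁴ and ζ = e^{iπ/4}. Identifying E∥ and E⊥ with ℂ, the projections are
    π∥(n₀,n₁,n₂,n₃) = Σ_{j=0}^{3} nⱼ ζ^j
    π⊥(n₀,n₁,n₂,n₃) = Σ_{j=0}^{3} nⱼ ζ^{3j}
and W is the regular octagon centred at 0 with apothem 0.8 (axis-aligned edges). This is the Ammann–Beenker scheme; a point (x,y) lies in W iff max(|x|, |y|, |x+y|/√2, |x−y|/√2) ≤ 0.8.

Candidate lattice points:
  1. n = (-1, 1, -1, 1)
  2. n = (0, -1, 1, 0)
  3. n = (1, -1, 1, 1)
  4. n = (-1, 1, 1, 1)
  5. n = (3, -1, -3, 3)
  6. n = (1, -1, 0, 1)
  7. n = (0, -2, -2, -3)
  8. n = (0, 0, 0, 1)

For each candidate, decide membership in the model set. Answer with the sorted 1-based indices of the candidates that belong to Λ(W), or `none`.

none

Internal map: ζ^{3j} for j=0..3 gives (1,0), (−√2/2,√2/2), (0,−1), (√2/2,√2/2).
candidate 1: n = (-1, 1, -1, 1) → π⊥ ≈ (-1.000000, +2.414214); max(|x|,|y|,|x±y|/√2) = 2.414214 > 0.8 ⇒ ∉ W
candidate 2: n = (0, -1, 1, 0) → π⊥ ≈ (+0.707107, -1.707107); max(|x|,|y|,|x±y|/√2) = 1.707107 > 0.8 ⇒ ∉ W
candidate 3: n = (1, -1, 1, 1) → π⊥ ≈ (+2.414214, -1.000000); max(|x|,|y|,|x±y|/√2) = 2.414214 > 0.8 ⇒ ∉ W
candidate 4: n = (-1, 1, 1, 1) → π⊥ ≈ (-1.000000, +0.414214); max(|x|,|y|,|x±y|/√2) = 1.000000 > 0.8 ⇒ ∉ W
candidate 5: n = (3, -1, -3, 3) → π⊥ ≈ (+5.828427, +4.414214); max(|x|,|y|,|x±y|/√2) = 7.242641 > 0.8 ⇒ ∉ W
candidate 6: n = (1, -1, 0, 1) → π⊥ ≈ (+2.414214, +0.000000); max(|x|,|y|,|x±y|/√2) = 2.414214 > 0.8 ⇒ ∉ W
candidate 7: n = (0, -2, -2, -3) → π⊥ ≈ (-0.707107, -1.535534); max(|x|,|y|,|x±y|/√2) = 1.585786 > 0.8 ⇒ ∉ W
candidate 8: n = (0, 0, 0, 1) → π⊥ ≈ (+0.707107, +0.707107); max(|x|,|y|,|x±y|/√2) = 1.000000 > 0.8 ⇒ ∉ W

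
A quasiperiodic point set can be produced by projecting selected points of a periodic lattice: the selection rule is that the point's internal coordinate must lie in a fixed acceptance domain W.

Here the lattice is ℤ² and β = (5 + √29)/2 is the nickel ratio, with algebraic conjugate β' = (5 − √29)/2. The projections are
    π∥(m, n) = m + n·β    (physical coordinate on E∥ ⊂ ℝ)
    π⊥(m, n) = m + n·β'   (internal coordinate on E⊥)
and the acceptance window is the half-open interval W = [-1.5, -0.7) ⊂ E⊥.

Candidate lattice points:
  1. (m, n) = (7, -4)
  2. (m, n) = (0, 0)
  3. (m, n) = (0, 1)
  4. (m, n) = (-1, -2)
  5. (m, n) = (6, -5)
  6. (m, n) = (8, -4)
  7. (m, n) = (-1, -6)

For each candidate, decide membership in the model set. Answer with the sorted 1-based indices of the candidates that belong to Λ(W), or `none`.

none

Numerically β ≈ 5.192582 and β' = −1/β ≈ -0.192582.
[1] lift (7,-4): star map gives 7.770330; window check -1.5 ≤ 7.770330 < -0.7 is false → out
[2] lift (0,0): star map gives 0.000000; window check -1.5 ≤ 0.000000 < -0.7 is false → out
[3] lift (0,1): star map gives -0.192582; window check -1.5 ≤ -0.192582 < -0.7 is false → out
[4] lift (-1,-2): star map gives -0.614835; window check -1.5 ≤ -0.614835 < -0.7 is false → out
[5] lift (6,-5): star map gives 6.962912; window check -1.5 ≤ 6.962912 < -0.7 is false → out
[6] lift (8,-4): star map gives 8.770330; window check -1.5 ≤ 8.770330 < -0.7 is false → out
[7] lift (-1,-6): star map gives 0.155494; window check -1.5 ≤ 0.155494 < -0.7 is false → out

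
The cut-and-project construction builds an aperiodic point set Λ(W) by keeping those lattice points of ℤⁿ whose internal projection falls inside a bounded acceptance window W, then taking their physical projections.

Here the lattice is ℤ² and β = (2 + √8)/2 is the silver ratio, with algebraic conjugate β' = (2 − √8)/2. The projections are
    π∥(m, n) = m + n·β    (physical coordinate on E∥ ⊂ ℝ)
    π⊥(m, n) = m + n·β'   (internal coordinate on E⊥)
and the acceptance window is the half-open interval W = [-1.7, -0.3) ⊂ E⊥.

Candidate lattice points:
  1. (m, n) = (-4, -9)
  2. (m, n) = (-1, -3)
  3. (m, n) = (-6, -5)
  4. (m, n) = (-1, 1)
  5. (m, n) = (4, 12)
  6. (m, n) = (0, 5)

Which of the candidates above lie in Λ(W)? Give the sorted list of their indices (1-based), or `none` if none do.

4, 5

Numerically β ≈ 2.414214 and β' = −1/β ≈ -0.414214.
candidate 1: (m,n)=(-4,-9) → π∥ = -4-9·β ≈ -25.727922, π⊥ = -4-9·β' ≈ -0.272078 ∉ [-1.7, -0.3) ⇒ out
candidate 2: (m,n)=(-1,-3) → π∥ = -1-3·β ≈ -8.242641, π⊥ = -1-3·β' ≈ 0.242641 ∉ [-1.7, -0.3) ⇒ out
candidate 3: (m,n)=(-6,-5) → π∥ = -6-5·β ≈ -18.071068, π⊥ = -6-5·β' ≈ -3.928932 ∉ [-1.7, -0.3) ⇒ out
candidate 4: (m,n)=(-1,1) → π∥ = -1+1·β ≈ 1.414214, π⊥ = -1+1·β' ≈ -1.414214 ∈ [-1.7, -0.3) ⇒ IN Λ
candidate 5: (m,n)=(4,12) → π∥ = 4+12·β ≈ 32.970563, π⊥ = 4+12·β' ≈ -0.970563 ∈ [-1.7, -0.3) ⇒ IN Λ
candidate 6: (m,n)=(0,5) → π∥ = 0+5·β ≈ 12.071068, π⊥ = 0+5·β' ≈ -2.071068 ∉ [-1.7, -0.3) ⇒ out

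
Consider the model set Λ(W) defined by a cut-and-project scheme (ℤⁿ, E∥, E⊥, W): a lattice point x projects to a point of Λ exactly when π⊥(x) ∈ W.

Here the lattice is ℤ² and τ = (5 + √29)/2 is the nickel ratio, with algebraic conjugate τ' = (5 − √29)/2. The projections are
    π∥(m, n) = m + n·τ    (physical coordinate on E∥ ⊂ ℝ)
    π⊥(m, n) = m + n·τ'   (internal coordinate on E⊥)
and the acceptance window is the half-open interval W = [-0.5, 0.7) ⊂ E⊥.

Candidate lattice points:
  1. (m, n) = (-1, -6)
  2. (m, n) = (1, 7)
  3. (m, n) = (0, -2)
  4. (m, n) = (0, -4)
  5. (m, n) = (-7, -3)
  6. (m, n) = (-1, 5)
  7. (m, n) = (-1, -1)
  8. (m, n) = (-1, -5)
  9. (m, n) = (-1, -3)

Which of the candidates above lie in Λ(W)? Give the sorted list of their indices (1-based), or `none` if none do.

1, 2, 3, 8, 9

τ' = (5−√29)/2 ≈ -0.1926.
candidate 1: (m,n)=(-1,-6) → π∥ = -1-6·τ ≈ -32.1555, π⊥ = -1-6·τ' ≈ 0.1555 ∈ [-0.5, 0.7) ⇒ IN Λ
candidate 2: (m,n)=(1,7) → π∥ = 1+7·τ ≈ 37.3481, π⊥ = 1+7·τ' ≈ -0.3481 ∈ [-0.5, 0.7) ⇒ IN Λ
candidate 3: (m,n)=(0,-2) → π∥ = 0-2·τ ≈ -10.3852, π⊥ = 0-2·τ' ≈ 0.3852 ∈ [-0.5, 0.7) ⇒ IN Λ
candidate 4: (m,n)=(0,-4) → π∥ = 0-4·τ ≈ -20.7703, π⊥ = 0-4·τ' ≈ 0.7703 ∉ [-0.5, 0.7) ⇒ out
candidate 5: (m,n)=(-7,-3) → π∥ = -7-3·τ ≈ -22.5777, π⊥ = -7-3·τ' ≈ -6.4223 ∉ [-0.5, 0.7) ⇒ out
candidate 6: (m,n)=(-1,5) → π∥ = -1+5·τ ≈ 24.9629, π⊥ = -1+5·τ' ≈ -1.9629 ∉ [-0.5, 0.7) ⇒ out
candidate 7: (m,n)=(-1,-1) → π∥ = -1-1·τ ≈ -6.1926, π⊥ = -1-1·τ' ≈ -0.8074 ∉ [-0.5, 0.7) ⇒ out
candidate 8: (m,n)=(-1,-5) → π∥ = -1-5·τ ≈ -26.9629, π⊥ = -1-5·τ' ≈ -0.0371 ∈ [-0.5, 0.7) ⇒ IN Λ
candidate 9: (m,n)=(-1,-3) → π∥ = -1-3·τ ≈ -16.5777, π⊥ = -1-3·τ' ≈ -0.4223 ∈ [-0.5, 0.7) ⇒ IN Λ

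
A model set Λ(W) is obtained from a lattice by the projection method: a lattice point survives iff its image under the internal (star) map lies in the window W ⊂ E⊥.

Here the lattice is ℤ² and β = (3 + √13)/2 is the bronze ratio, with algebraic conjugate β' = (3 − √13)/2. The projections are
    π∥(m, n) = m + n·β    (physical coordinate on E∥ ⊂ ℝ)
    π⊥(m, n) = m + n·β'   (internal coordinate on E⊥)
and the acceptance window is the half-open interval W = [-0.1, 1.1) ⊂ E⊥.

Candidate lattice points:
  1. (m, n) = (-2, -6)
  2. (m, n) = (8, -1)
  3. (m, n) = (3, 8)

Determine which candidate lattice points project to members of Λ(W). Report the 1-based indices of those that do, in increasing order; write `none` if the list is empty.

3

β' = (3−√13)/2 ≈ -0.302776.
#1 (-2,-6): internal coord -2 + (-6)·β' = -0.183346; -0.183346 ∉ [-0.1, 1.1) → out
#2 (8,-1): internal coord 8 + (-1)·β' = +8.302776; +8.302776 ∉ [-0.1, 1.1) → out
#3 (3,8): internal coord 3 + (8)·β' = +0.577795; +0.577795 ∈ [-0.1, 1.1) → IN Λ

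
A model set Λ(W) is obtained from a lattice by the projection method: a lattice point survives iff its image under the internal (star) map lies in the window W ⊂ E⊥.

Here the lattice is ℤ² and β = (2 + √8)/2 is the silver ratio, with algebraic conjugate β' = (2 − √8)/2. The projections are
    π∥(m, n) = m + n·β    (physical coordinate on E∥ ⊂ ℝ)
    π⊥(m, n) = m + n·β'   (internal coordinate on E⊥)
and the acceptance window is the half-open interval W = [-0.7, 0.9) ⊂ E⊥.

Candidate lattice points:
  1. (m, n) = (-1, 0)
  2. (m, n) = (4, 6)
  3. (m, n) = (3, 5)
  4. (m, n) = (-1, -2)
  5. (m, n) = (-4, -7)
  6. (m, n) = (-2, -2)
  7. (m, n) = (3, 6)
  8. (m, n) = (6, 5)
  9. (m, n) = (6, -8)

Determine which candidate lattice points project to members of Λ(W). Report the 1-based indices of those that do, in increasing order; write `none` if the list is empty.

β' = (2−√8)/2 ≈ -0.414214.
#1 (-1,0): internal coord -1 + (0)·β' = -1.000000; -1.000000 ∉ [-0.7, 0.9) → out
#2 (4,6): internal coord 4 + (6)·β' = +1.514719; +1.514719 ∉ [-0.7, 0.9) → out
#3 (3,5): internal coord 3 + (5)·β' = +0.928932; +0.928932 ∉ [-0.7, 0.9) → out
#4 (-1,-2): internal coord -1 + (-2)·β' = -0.171573; -0.171573 ∈ [-0.7, 0.9) → IN Λ
#5 (-4,-7): internal coord -4 + (-7)·β' = -1.100505; -1.100505 ∉ [-0.7, 0.9) → out
#6 (-2,-2): internal coord -2 + (-2)·β' = -1.171573; -1.171573 ∉ [-0.7, 0.9) → out
#7 (3,6): internal coord 3 + (6)·β' = +0.514719; +0.514719 ∈ [-0.7, 0.9) → IN Λ
#8 (6,5): internal coord 6 + (5)·β' = +3.928932; +3.928932 ∉ [-0.7, 0.9) → out
#9 (6,-8): internal coord 6 + (-8)·β' = +9.313708; +9.313708 ∉ [-0.7, 0.9) → out

4, 7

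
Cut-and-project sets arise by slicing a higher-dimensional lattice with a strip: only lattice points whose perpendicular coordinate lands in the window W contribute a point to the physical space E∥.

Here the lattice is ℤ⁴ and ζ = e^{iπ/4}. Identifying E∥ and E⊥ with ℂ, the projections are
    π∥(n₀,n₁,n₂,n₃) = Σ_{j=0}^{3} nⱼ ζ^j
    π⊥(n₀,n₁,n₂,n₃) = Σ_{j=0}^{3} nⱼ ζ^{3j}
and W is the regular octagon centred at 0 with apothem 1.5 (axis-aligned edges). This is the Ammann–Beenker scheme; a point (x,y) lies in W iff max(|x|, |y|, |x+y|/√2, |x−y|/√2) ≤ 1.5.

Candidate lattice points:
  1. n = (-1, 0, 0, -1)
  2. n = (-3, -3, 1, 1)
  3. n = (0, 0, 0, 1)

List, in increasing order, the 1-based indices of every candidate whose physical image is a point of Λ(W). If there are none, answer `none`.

3

With ζ = e^{iπ/4} the internal vectors are ζ^0,ζ^3,ζ^6,ζ^9.
candidate 1: n = (-1, 0, 0, -1) → π⊥ ≈ (-1.707107, -0.707107); max(|x|,|y|,|x±y|/√2) = 1.707107 > 1.5 ⇒ ∉ W
candidate 2: n = (-3, -3, 1, 1) → π⊥ ≈ (-0.171573, -2.414214); max(|x|,|y|,|x±y|/√2) = 2.414214 > 1.5 ⇒ ∉ W
candidate 3: n = (0, 0, 0, 1) → π⊥ ≈ (+0.707107, +0.707107); max(|x|,|y|,|x±y|/√2) = 1.000000 ≤ 1.5 ⇒ ∈ W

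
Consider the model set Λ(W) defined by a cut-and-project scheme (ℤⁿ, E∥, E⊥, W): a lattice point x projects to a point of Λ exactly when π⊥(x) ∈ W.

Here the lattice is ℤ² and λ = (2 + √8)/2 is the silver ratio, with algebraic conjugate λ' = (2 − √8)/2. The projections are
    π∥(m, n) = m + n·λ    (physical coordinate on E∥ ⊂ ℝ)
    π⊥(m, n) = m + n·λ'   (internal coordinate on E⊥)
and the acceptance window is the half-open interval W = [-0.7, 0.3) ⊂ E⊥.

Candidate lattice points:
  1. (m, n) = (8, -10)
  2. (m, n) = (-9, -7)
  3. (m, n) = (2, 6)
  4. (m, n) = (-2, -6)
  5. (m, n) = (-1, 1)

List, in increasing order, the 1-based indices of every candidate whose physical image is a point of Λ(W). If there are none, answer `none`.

3

Numerically λ ≈ 2.414214 and λ' = −1/λ ≈ -0.414214.
candidate 1: (m,n)=(8,-10) → π∥ = 8-10·λ ≈ -16.142136, π⊥ = 8-10·λ' ≈ 12.142136 ∉ [-0.7, 0.3) ⇒ out
candidate 2: (m,n)=(-9,-7) → π∥ = -9-7·λ ≈ -25.899495, π⊥ = -9-7·λ' ≈ -6.100505 ∉ [-0.7, 0.3) ⇒ out
candidate 3: (m,n)=(2,6) → π∥ = 2+6·λ ≈ 16.485281, π⊥ = 2+6·λ' ≈ -0.485281 ∈ [-0.7, 0.3) ⇒ IN Λ
candidate 4: (m,n)=(-2,-6) → π∥ = -2-6·λ ≈ -16.485281, π⊥ = -2-6·λ' ≈ 0.485281 ∉ [-0.7, 0.3) ⇒ out
candidate 5: (m,n)=(-1,1) → π∥ = -1+1·λ ≈ 1.414214, π⊥ = -1+1·λ' ≈ -1.414214 ∉ [-0.7, 0.3) ⇒ out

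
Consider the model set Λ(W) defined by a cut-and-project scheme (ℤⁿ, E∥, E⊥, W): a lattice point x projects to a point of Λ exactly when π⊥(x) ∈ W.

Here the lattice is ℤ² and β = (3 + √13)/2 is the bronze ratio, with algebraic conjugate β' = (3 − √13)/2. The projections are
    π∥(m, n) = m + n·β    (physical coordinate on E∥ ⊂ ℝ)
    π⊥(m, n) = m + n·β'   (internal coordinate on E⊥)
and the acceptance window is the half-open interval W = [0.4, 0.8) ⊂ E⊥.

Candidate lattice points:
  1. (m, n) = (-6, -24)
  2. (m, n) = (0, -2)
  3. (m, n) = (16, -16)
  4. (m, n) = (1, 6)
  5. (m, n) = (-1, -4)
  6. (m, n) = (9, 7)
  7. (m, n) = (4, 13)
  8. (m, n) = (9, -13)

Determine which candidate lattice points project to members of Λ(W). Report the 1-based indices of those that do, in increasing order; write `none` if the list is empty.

β' = (3−√13)/2 ≈ -0.30278.
[1] lift (-6,-24): star map gives 1.26662; window check 0.4 ≤ 1.26662 < 0.8 is false → out
[2] lift (0,-2): star map gives 0.60555; window check 0.4 ≤ 0.60555 < 0.8 is true → IN Λ
[3] lift (16,-16): star map gives 20.84441; window check 0.4 ≤ 20.84441 < 0.8 is false → out
[4] lift (1,6): star map gives -0.81665; window check 0.4 ≤ -0.81665 < 0.8 is false → out
[5] lift (-1,-4): star map gives 0.21110; window check 0.4 ≤ 0.21110 < 0.8 is false → out
[6] lift (9,7): star map gives 6.88057; window check 0.4 ≤ 6.88057 < 0.8 is false → out
[7] lift (4,13): star map gives 0.06392; window check 0.4 ≤ 0.06392 < 0.8 is false → out
[8] lift (9,-13): star map gives 12.93608; window check 0.4 ≤ 12.93608 < 0.8 is false → out

2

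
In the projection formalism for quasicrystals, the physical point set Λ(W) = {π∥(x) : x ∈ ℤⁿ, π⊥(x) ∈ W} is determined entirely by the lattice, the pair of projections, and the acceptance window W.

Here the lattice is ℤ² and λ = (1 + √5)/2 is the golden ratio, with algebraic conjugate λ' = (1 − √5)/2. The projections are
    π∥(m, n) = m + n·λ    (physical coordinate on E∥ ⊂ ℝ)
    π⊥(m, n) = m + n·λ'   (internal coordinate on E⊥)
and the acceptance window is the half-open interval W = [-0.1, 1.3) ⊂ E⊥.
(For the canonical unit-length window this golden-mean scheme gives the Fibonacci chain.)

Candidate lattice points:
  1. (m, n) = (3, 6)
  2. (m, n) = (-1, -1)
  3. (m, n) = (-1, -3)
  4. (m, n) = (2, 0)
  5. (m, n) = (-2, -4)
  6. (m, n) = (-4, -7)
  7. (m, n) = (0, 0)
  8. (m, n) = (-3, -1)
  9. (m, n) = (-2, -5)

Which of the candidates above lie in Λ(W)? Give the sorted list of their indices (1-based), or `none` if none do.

3, 5, 6, 7, 9

λ' = (1−√5)/2 ≈ -0.6180.
[1] lift (3,6): star map gives -0.7082; window check -0.1 ≤ -0.7082 < 1.3 is false → out
[2] lift (-1,-1): star map gives -0.3820; window check -0.1 ≤ -0.3820 < 1.3 is false → out
[3] lift (-1,-3): star map gives 0.8541; window check -0.1 ≤ 0.8541 < 1.3 is true → IN Λ
[4] lift (2,0): star map gives 2.0000; window check -0.1 ≤ 2.0000 < 1.3 is false → out
[5] lift (-2,-4): star map gives 0.4721; window check -0.1 ≤ 0.4721 < 1.3 is true → IN Λ
[6] lift (-4,-7): star map gives 0.3262; window check -0.1 ≤ 0.3262 < 1.3 is true → IN Λ
[7] lift (0,0): star map gives 0.0000; window check -0.1 ≤ 0.0000 < 1.3 is true → IN Λ
[8] lift (-3,-1): star map gives -2.3820; window check -0.1 ≤ -2.3820 < 1.3 is false → out
[9] lift (-2,-5): star map gives 1.0902; window check -0.1 ≤ 1.0902 < 1.3 is true → IN Λ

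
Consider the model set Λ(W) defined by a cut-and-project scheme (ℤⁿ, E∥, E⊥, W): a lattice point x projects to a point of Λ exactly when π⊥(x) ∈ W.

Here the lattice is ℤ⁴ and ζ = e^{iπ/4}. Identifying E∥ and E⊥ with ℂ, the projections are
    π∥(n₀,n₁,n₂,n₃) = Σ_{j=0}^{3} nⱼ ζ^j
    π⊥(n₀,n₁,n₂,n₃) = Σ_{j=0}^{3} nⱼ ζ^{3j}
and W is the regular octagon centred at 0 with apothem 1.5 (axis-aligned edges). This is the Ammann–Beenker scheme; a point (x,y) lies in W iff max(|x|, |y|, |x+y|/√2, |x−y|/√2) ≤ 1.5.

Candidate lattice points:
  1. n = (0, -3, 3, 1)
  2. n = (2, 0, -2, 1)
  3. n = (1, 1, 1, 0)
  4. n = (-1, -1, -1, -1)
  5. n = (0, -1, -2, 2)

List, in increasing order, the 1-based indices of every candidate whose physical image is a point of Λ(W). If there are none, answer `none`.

Internal map: ζ^{3j} for j=0..3 gives (1,0), (−√2/2,√2/2), (0,−1), (√2/2,√2/2).
#1 (0, -3, 3, 1): internal (2.82843, -4.41421); octagon support 5.12132 vs apothem 1.5 → ∉ W
#2 (2, 0, -2, 1): internal (2.70711, 2.70711); octagon support 3.82843 vs apothem 1.5 → ∉ W
#3 (1, 1, 1, 0): internal (0.29289, -0.29289); octagon support 0.41421 vs apothem 1.5 → ∈ W
#4 (-1, -1, -1, -1): internal (-1.00000, -0.41421); octagon support 1.00000 vs apothem 1.5 → ∈ W
#5 (0, -1, -2, 2): internal (2.12132, 2.70711); octagon support 3.41421 vs apothem 1.5 → ∉ W

3, 4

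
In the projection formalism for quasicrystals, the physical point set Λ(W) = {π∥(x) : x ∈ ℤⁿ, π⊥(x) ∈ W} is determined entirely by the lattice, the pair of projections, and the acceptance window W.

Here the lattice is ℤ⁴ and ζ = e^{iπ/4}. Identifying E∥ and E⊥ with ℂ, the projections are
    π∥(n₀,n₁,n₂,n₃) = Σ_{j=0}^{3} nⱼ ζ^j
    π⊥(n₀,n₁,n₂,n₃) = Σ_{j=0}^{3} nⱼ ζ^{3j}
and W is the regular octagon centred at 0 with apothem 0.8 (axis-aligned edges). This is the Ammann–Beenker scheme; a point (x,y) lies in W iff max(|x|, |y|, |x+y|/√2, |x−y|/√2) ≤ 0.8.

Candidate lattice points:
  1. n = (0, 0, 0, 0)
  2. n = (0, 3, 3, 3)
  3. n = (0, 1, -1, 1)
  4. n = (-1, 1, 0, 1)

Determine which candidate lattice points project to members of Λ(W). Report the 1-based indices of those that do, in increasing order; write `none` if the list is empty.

Internal map: ζ^{3j} for j=0..3 gives (1,0), (−√2/2,√2/2), (0,−1), (√2/2,√2/2).
#1 (0, 0, 0, 0): internal (0.000000, 0.000000); octagon support 0.000000 vs apothem 0.8 → ∈ W
#2 (0, 3, 3, 3): internal (0.000000, 1.242641); octagon support 1.242641 vs apothem 0.8 → ∉ W
#3 (0, 1, -1, 1): internal (0.000000, 2.414214); octagon support 2.414214 vs apothem 0.8 → ∉ W
#4 (-1, 1, 0, 1): internal (-1.000000, 1.414214); octagon support 1.707107 vs apothem 0.8 → ∉ W

1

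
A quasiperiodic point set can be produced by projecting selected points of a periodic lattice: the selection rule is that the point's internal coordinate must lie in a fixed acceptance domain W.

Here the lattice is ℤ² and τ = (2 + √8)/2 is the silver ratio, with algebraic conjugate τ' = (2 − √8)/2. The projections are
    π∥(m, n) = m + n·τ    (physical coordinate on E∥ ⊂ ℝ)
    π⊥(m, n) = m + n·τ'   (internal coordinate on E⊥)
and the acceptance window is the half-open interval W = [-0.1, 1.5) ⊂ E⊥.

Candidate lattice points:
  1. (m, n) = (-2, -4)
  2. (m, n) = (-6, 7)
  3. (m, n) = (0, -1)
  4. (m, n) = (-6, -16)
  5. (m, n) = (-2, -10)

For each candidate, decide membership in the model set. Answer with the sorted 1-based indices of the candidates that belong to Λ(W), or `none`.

τ' = (2−√8)/2 ≈ -0.4142.
candidate 1: (m,n)=(-2,-4) → π∥ = -2-4·τ ≈ -11.6569, π⊥ = -2-4·τ' ≈ -0.3431 ∉ [-0.1, 1.5) ⇒ out
candidate 2: (m,n)=(-6,7) → π∥ = -6+7·τ ≈ 10.8995, π⊥ = -6+7·τ' ≈ -8.8995 ∉ [-0.1, 1.5) ⇒ out
candidate 3: (m,n)=(0,-1) → π∥ = 0-1·τ ≈ -2.4142, π⊥ = 0-1·τ' ≈ 0.4142 ∈ [-0.1, 1.5) ⇒ IN Λ
candidate 4: (m,n)=(-6,-16) → π∥ = -6-16·τ ≈ -44.6274, π⊥ = -6-16·τ' ≈ 0.6274 ∈ [-0.1, 1.5) ⇒ IN Λ
candidate 5: (m,n)=(-2,-10) → π∥ = -2-10·τ ≈ -26.1421, π⊥ = -2-10·τ' ≈ 2.1421 ∉ [-0.1, 1.5) ⇒ out

3, 4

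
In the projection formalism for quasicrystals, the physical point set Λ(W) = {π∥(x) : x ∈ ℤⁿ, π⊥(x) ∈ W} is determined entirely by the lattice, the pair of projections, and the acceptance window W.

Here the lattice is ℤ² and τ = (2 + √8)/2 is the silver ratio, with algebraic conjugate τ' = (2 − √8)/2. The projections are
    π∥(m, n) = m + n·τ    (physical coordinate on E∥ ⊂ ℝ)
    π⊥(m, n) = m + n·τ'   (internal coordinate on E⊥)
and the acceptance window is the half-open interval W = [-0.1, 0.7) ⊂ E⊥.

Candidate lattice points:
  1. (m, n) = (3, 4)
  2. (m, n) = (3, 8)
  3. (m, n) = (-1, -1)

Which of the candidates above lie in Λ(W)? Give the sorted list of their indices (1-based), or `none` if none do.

none

Compute τ' = (2−√8)/2 = -0.414214, so π⊥(m,n) = m -0.414214·n.
[1] lift (3,4): star map gives 1.343146; window check -0.1 ≤ 1.343146 < 0.7 is false → out
[2] lift (3,8): star map gives -0.313708; window check -0.1 ≤ -0.313708 < 0.7 is false → out
[3] lift (-1,-1): star map gives -0.585786; window check -0.1 ≤ -0.585786 < 0.7 is false → out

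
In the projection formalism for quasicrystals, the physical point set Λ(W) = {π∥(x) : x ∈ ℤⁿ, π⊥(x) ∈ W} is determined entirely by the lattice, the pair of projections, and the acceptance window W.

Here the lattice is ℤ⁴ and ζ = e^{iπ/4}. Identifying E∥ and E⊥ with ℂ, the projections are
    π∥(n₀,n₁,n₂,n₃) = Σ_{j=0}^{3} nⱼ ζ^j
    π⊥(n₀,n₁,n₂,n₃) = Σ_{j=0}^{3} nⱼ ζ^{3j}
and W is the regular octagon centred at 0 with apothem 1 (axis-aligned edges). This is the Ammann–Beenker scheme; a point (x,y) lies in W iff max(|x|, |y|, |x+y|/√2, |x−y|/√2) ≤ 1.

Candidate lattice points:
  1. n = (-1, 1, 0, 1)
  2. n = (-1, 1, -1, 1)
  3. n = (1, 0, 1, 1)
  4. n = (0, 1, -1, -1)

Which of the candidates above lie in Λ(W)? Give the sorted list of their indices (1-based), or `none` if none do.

With ζ = e^{iπ/4} the internal vectors are ζ^0,ζ^3,ζ^6,ζ^9.
#1 (-1, 1, 0, 1): internal (-1.00000, 1.41421); octagon support 1.70711 vs apothem 1 → ∉ W
#2 (-1, 1, -1, 1): internal (-1.00000, 2.41421); octagon support 2.41421 vs apothem 1 → ∉ W
#3 (1, 0, 1, 1): internal (1.70711, -0.29289); octagon support 1.70711 vs apothem 1 → ∉ W
#4 (0, 1, -1, -1): internal (-1.41421, 1.00000); octagon support 1.70711 vs apothem 1 → ∉ W

none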